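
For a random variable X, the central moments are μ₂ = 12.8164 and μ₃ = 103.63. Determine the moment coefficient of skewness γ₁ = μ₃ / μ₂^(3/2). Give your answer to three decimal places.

2.259

σ = √μ₂ = √12.8164 = 3.58000
σ³ = μ₂^(3/2) = 45.88271
γ₁ = μ₃/σ³ = 103.63 / 45.88271 ≈ 2.259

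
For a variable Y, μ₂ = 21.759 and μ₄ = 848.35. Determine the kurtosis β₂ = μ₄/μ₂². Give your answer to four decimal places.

1.7918

μ₂² = 21.759² = 473.45408
μ₄/μ₂² = 848.35 / 473.45408 = 1.79183
β₂ ≈ 1.7918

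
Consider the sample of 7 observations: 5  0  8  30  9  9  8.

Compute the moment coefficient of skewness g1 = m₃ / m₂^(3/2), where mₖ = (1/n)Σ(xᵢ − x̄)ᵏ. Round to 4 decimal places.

1.5157

x̄ = (5 + 0 + 8 + 30 + 9 + 9 + 8) / 7 = 9.8571
deviations (xᵢ − x̄): -4.8571, -9.8571, -1.8571, 20.1429, -0.8571, -0.8571, -1.8571
Σ(xᵢ − x̄)² = 534.8571 ⇒ m₂ = 534.8571/7 = 76.40816
Σ(xᵢ − x̄)³ = 7086.2449 ⇒ m₃ = 7086.2449/7 = 1012.32070
m₂^(3/2) = 76.40816^(1.5) = 667.89723
g1 = m₃ / m₂^(3/2) = 1012.32070 / 667.89723 ≈ 1.5157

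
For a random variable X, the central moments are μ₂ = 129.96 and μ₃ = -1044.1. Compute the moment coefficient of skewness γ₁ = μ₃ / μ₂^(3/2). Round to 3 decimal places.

-0.705

σ = √μ₂ = √129.96 = 11.40000
σ³ = μ₂^(3/2) = 1481.54400
γ₁ = μ₃/σ³ = -1044.1 / 1481.54400 ≈ -0.705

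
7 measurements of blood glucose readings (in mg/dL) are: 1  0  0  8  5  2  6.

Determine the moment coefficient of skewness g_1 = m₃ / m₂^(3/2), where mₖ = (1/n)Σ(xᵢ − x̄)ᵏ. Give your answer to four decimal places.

0.3951

x̄ = (1 + 0 + 0 + 8 + 5 + 2 + 6) / 7 = 3.1429
deviations (xᵢ − x̄): -2.1429, -3.1429, -3.1429, 4.8571, 1.8571, -1.1429, 2.8571
Σ(xᵢ − x̄)² = 60.8571 ⇒ m₂ = 60.8571/7 = 8.69388
Σ(xᵢ − x̄)³ = 70.8980 ⇒ m₃ = 70.8980/7 = 10.12828
m₂^(3/2) = 8.69388^(1.5) = 25.63423
g_1 = m₃ / m₂^(3/2) = 10.12828 / 25.63423 ≈ 0.3951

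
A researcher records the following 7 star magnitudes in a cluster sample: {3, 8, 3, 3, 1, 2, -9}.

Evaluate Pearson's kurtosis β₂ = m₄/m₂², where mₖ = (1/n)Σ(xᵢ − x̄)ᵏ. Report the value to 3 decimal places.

x̄ = 1.5714
Σ(xᵢ − x̄)² = 159.7143 ⇒ m₂ = 22.81633
Σ(xᵢ − x̄)⁴ = 14209.7201 ⇒ m₄ = 2029.96002
m₂² = 520.58476
β₂ = m₄/m₂² = 2029.96002 / 520.58476 ≈ 3.899

3.899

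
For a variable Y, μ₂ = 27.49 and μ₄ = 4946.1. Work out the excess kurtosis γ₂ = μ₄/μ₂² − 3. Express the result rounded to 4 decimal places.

3.5451

μ₂² = 27.49² = 755.70010
μ₄/μ₂² = 4946.1 / 755.70010 = 6.54506
γ₂ = 6.54506 − 3 ≈ 3.5451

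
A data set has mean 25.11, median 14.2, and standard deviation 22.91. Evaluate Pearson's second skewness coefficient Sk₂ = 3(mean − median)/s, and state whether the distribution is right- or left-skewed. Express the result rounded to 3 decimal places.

Sk₂ = 3(25.11 − 14.2) / 22.91 = 3 × 10.9100 / 22.91
    = 32.7300 / 22.91 ≈ 1.429
Sk₂ > 0 ⇒ mean > median ⇒ right-skewed (positive skew).

1.429, right-skewed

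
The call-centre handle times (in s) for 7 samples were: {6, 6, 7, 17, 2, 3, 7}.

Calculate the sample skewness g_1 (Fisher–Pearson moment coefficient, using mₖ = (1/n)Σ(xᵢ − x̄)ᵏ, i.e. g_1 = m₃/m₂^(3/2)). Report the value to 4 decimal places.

1.3485

x̄ = (6 + 6 + 7 + 17 + 2 + 3 + 7) / 7 = 6.8571
deviations (xᵢ − x̄): -0.8571, -0.8571, 0.1429, 10.1429, -4.8571, -3.8571, 0.1429
Σ(xᵢ − x̄)² = 142.8571 ⇒ m₂ = 142.8571/7 = 20.40816
Σ(xᵢ − x̄)³ = 870.2449 ⇒ m₃ = 870.2449/7 = 124.32070
m₂^(3/2) = 20.40816^(1.5) = 92.19468
g_1 = m₃ / m₂^(3/2) = 124.32070 / 92.19468 ≈ 1.3485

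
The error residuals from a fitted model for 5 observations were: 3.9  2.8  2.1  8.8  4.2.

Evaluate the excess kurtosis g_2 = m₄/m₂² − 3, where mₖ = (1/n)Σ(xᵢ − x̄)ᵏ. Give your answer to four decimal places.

x̄ = 4.3600
Σ(xᵢ − x̄)² = 27.4920 ⇒ m₂ = 5.49840
Σ(xᵢ − x̄)⁴ = 420.6814 ⇒ m₄ = 84.13629
m₂² = 30.23240
g_2 = m₄/m₂² − 3 = 2.78298 − 3 ≈ -0.2170

-0.2170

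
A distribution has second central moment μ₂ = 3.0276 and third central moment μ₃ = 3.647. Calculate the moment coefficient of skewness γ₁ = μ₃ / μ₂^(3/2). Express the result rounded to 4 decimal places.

0.6923

σ = √μ₂ = √3.0276 = 1.74000
σ³ = μ₂^(3/2) = 5.26802
γ₁ = μ₃/σ³ = 3.647 / 5.26802 ≈ 0.6923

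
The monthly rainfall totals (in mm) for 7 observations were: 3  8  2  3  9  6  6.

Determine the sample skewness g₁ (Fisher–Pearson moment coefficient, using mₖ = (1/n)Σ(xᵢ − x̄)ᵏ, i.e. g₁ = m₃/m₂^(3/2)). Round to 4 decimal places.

x̄ = (3 + 8 + 2 + 3 + 9 + 6 + 6) / 7 = 5.2857
deviations (xᵢ − x̄): -2.2857, 2.7143, -3.2857, -2.2857, 3.7143, 0.7143, 0.7143
Σ(xᵢ − x̄)² = 43.4286 ⇒ m₂ = 43.4286/7 = 6.20408
Σ(xᵢ − x̄)³ = 12.6122 ⇒ m₃ = 12.6122/7 = 1.80175
m₂^(3/2) = 6.20408^(1.5) = 15.45312
g₁ = m₃ / m₂^(3/2) = 1.80175 / 15.45312 ≈ 0.1166

0.1166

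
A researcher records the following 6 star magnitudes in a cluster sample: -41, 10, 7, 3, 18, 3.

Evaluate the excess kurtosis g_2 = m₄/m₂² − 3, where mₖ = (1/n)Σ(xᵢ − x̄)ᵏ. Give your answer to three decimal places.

x̄ = 0.0000
Σ(xᵢ − x̄)² = 2172.0000 ⇒ m₂ = 362.00000
Σ(xᵢ − x̄)⁴ = 2943300.0000 ⇒ m₄ = 490550.00000
m₂² = 131044.00000
g_2 = m₄/m₂² − 3 = 3.74340 − 3 ≈ 0.743

0.743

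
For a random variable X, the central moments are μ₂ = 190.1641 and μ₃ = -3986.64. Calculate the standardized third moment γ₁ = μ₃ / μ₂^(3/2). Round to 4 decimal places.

σ = √μ₂ = √190.1641 = 13.79000
σ³ = μ₂^(3/2) = 2622.36294
γ₁ = μ₃/σ³ = -3986.64 / 2622.36294 ≈ -1.5202

-1.5202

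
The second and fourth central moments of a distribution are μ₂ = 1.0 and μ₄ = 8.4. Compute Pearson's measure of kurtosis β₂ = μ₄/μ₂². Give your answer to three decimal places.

8.400

μ₂² = 1.0² = 1.00000
μ₄/μ₂² = 8.4 / 1.00000 = 8.40000
β₂ ≈ 8.400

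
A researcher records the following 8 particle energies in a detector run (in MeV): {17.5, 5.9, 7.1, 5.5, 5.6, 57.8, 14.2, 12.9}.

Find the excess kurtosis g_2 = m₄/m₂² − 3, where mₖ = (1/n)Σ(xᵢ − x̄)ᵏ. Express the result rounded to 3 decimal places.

x̄ = 15.8125
Σ(xᵢ − x̄)² = 2161.6887 ⇒ m₂ = 270.21109
Σ(xᵢ − x̄)⁴ = 3145683.9217 ⇒ m₄ = 393210.49022
m₂² = 73014.03519
g_2 = m₄/m₂² − 3 = 5.38541 − 3 ≈ 2.385

2.385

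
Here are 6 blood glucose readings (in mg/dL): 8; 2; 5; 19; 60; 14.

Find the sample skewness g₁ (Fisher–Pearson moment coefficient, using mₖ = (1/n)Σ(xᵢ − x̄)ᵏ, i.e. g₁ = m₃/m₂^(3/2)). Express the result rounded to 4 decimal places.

x̄ = (8 + 2 + 5 + 19 + 60 + 14) / 6 = 18.0000
deviations (xᵢ − x̄): -10.0000, -16.0000, -13.0000, 1.0000, 42.0000, -4.0000
Σ(xᵢ − x̄)² = 2306.0000 ⇒ m₂ = 2306.0000/6 = 384.33333
Σ(xᵢ − x̄)³ = 66732.0000 ⇒ m₃ = 66732.0000/6 = 11122.00000
m₂^(3/2) = 384.33333^(1.5) = 7534.63257
g₁ = m₃ / m₂^(3/2) = 11122.00000 / 7534.63257 ≈ 1.4761

1.4761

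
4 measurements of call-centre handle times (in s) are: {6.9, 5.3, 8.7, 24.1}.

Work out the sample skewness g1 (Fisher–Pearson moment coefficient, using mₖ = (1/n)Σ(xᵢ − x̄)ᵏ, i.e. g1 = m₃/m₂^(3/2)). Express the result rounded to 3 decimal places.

x̄ = (6.9 + 5.3 + 8.7 + 24.1) / 4 = 11.2500
deviations (xᵢ − x̄): -4.3500, -5.9500, -2.5500, 12.8500
Σ(xᵢ − x̄)² = 225.9500 ⇒ m₂ = 225.9500/4 = 56.48750
Σ(xᵢ − x̄)³ = 1812.2850 ⇒ m₃ = 1812.2850/4 = 453.07125
m₂^(3/2) = 56.48750^(1.5) = 424.54969
g1 = m₃ / m₂^(3/2) = 453.07125 / 424.54969 ≈ 1.067

1.067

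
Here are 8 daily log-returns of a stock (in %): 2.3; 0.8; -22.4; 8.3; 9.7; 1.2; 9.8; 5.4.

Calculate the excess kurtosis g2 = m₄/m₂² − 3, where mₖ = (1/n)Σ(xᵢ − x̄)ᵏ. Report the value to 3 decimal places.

1.838

x̄ = 1.8875
Σ(xᵢ − x̄)² = 768.8087 ⇒ m₂ = 96.10109
Σ(xᵢ − x̄)⁴ = 357451.2931 ⇒ m₄ = 44681.41164
m₂² = 9235.42022
g2 = m₄/m₂² − 3 = 4.83805 − 3 ≈ 1.838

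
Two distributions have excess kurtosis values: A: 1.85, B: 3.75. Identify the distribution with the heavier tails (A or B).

B

Higher excess kurtosis ⇒ heavier tails relative to the normal distribution.
1.85 vs 3.75: the larger is 3.75, so B has heavier tails.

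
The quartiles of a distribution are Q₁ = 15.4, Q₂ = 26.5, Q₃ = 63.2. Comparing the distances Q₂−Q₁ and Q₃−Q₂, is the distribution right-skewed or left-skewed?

right-skewed

Q₂ − Q₁ = 11.1;  Q₃ − Q₂ = 36.7
Q₃ − Q₂ > Q₂ − Q₁ ⇒ the upper half is more spread out ⇒ right-skewed.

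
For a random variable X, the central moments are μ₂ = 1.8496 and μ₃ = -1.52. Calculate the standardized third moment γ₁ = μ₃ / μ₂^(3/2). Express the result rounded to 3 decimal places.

-0.604

σ = √μ₂ = √1.8496 = 1.36000
σ³ = μ₂^(3/2) = 2.51546
γ₁ = μ₃/σ³ = -1.52 / 2.51546 ≈ -0.604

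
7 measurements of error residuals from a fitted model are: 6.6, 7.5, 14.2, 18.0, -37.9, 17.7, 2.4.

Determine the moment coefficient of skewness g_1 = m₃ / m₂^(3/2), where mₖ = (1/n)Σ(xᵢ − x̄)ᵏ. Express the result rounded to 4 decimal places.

-1.6596

x̄ = (6.6 + 7.5 + 14.2 + 18.0 - 37.9 + 17.7 + 2.4) / 7 = 4.0714
deviations (xᵢ − x̄): 2.5286, 3.4286, 10.1286, 13.9286, -41.9714, 13.6286, -1.6714
Σ(xᵢ − x̄)² = 2264.8743 ⇒ m₂ = 2264.8743/7 = 323.55347
Σ(xᵢ − x̄)³ = -67612.4758 ⇒ m₃ = -67612.4758/7 = -9658.92511
m₂^(3/2) = 323.55347^(1.5) = 5819.94783
g_1 = m₃ / m₂^(3/2) = -9658.92511 / 5819.94783 ≈ -1.6596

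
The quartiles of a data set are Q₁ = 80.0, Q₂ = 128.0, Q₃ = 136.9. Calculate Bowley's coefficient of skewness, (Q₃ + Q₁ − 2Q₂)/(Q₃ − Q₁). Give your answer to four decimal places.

-0.6872

numerator: Q₃ + Q₁ − 2Q₂ = 136.9 + 80.0 − 2×128.0 = -39.1000
denominator: Q₃ − Q₁ = 136.9 − 80.0 = 56.9000
Bowley skewness = -39.1000 / 56.9000 ≈ -0.6872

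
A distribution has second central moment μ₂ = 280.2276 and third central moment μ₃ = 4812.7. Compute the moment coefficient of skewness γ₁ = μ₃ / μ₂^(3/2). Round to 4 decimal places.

σ = √μ₂ = √280.2276 = 16.74000
σ³ = μ₂^(3/2) = 4691.01002
γ₁ = μ₃/σ³ = 4812.7 / 4691.01002 ≈ 1.0259

1.0259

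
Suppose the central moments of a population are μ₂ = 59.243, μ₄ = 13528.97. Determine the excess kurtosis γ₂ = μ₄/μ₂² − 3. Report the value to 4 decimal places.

μ₂² = 59.243² = 3509.73305
μ₄/μ₂² = 13528.97 / 3509.73305 = 3.85470
γ₂ = 3.85470 − 3 ≈ 0.8547

0.8547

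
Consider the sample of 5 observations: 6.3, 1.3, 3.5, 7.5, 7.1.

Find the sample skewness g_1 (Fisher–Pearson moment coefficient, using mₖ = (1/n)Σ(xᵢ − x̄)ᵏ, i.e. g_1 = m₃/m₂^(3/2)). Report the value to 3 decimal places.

x̄ = (6.3 + 1.3 + 3.5 + 7.5 + 7.1) / 5 = 5.1400
deviations (xᵢ − x̄): 1.1600, -3.8400, -1.6400, 2.3600, 1.9600
Σ(xᵢ − x̄)² = 28.1920 ⇒ m₂ = 28.1920/5 = 5.63840
Σ(xᵢ − x̄)³ = -38.7994 ⇒ m₃ = -38.7994/5 = -7.75987
m₂^(3/2) = 5.63840^(1.5) = 13.38856
g_1 = m₃ / m₂^(3/2) = -7.75987 / 13.38856 ≈ -0.580

-0.580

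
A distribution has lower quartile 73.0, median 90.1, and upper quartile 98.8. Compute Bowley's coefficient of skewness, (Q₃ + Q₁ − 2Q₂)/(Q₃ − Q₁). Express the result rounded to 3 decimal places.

-0.326

numerator: Q₃ + Q₁ − 2Q₂ = 98.8 + 73.0 − 2×90.1 = -8.4000
denominator: Q₃ − Q₁ = 98.8 − 73.0 = 25.8000
Bowley skewness = -8.4000 / 25.8000 ≈ -0.326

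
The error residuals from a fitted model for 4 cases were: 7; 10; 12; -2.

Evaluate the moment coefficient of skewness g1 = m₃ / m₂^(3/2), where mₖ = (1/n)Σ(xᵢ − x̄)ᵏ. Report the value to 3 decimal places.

x̄ = (7 + 10 + 12 - 2) / 4 = 6.7500
deviations (xᵢ − x̄): 0.2500, 3.2500, 5.2500, -8.7500
Σ(xᵢ − x̄)² = 114.7500 ⇒ m₂ = 114.7500/4 = 28.68750
Σ(xᵢ − x̄)³ = -490.8750 ⇒ m₃ = -490.8750/4 = -122.71875
m₂^(3/2) = 28.68750^(1.5) = 153.65230
g1 = m₃ / m₂^(3/2) = -122.71875 / 153.65230 ≈ -0.799

-0.799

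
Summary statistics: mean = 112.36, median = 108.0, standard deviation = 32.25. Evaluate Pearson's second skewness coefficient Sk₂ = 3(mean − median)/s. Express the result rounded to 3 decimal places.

Sk₂ = 3(112.36 − 108.0) / 32.25 = 3 × 4.3600 / 32.25
    = 13.0800 / 32.25 ≈ 0.406

0.406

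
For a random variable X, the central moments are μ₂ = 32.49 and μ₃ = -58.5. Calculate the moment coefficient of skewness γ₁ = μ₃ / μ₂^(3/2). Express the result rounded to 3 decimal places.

σ = √μ₂ = √32.49 = 5.70000
σ³ = μ₂^(3/2) = 185.19300
γ₁ = μ₃/σ³ = -58.5 / 185.19300 ≈ -0.316

-0.316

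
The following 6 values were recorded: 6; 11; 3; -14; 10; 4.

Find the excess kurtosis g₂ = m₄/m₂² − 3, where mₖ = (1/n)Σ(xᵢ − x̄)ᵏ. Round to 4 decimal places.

0.3954

x̄ = 3.3333
Σ(xᵢ − x̄)² = 411.3333 ⇒ m₂ = 68.55556
Σ(xᵢ − x̄)⁴ = 95747.7778 ⇒ m₄ = 15957.96296
m₂² = 4699.86420
g₂ = m₄/m₂² − 3 = 3.39541 − 3 ≈ 0.3954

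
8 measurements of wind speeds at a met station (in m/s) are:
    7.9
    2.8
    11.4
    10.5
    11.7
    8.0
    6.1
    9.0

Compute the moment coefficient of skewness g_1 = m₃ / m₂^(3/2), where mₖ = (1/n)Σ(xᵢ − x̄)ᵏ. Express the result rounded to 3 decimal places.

-0.701

x̄ = (7.9 + 2.8 + 11.4 + 10.5 + 11.7 + 8.0 + 6.1 + 9.0) / 8 = 8.4250
deviations (xᵢ − x̄): -0.5250, -5.6250, 2.9750, 2.0750, 3.2750, -0.4250, -2.3250, 0.5750
Σ(xᵢ − x̄)² = 61.7150 ⇒ m₂ = 61.7150/8 = 7.71438
Σ(xᵢ − x̄)³ = -120.1868 ⇒ m₃ = -120.1868/8 = -15.02334
m₂^(3/2) = 7.71438^(1.5) = 21.42649
g_1 = m₃ / m₂^(3/2) = -15.02334 / 21.42649 ≈ -0.701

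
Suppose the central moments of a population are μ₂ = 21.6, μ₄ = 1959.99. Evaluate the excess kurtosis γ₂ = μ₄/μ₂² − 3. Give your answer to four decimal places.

1.2009

μ₂² = 21.6² = 466.56000
μ₄/μ₂² = 1959.99 / 466.56000 = 4.20094
γ₂ = 4.20094 − 3 ≈ 1.2009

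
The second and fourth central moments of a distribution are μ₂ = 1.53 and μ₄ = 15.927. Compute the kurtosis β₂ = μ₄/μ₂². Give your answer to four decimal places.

μ₂² = 1.53² = 2.34090
μ₄/μ₂² = 15.927 / 2.34090 = 6.80379
β₂ ≈ 6.8038

6.8038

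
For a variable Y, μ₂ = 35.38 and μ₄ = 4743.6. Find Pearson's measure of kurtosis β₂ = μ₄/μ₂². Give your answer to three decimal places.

μ₂² = 35.38² = 1251.74440
μ₄/μ₂² = 4743.6 / 1251.74440 = 3.78959
β₂ ≈ 3.790

3.790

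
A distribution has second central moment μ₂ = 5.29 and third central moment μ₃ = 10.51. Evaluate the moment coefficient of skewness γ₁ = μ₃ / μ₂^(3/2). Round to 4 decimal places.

0.8638

σ = √μ₂ = √5.29 = 2.30000
σ³ = μ₂^(3/2) = 12.16700
γ₁ = μ₃/σ³ = 10.51 / 12.16700 ≈ 0.8638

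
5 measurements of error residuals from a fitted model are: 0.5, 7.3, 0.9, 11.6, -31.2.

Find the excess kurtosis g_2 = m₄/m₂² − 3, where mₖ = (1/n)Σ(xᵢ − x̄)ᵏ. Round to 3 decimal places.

x̄ = -2.1800
Σ(xᵢ − x̄)² = 1138.5880 ⇒ m₂ = 227.71760
Σ(xᵢ − x̄)⁴ = 753510.0112 ⇒ m₄ = 150702.00225
m₂² = 51855.30535
g_2 = m₄/m₂² − 3 = 2.90620 − 3 ≈ -0.094

-0.094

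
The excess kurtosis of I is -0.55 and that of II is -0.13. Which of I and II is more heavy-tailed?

Higher excess kurtosis ⇒ heavier tails relative to the normal distribution.
-0.55 vs -0.13: the larger is -0.13, so II has heavier tails.

II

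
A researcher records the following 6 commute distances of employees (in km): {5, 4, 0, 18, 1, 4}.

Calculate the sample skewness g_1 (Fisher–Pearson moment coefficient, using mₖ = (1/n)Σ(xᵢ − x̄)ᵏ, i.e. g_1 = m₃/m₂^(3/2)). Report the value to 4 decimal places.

x̄ = (5 + 4 + 0 + 18 + 1 + 4) / 6 = 5.3333
deviations (xᵢ − x̄): -0.3333, -1.3333, -5.3333, 12.6667, -4.3333, -1.3333
Σ(xᵢ − x̄)² = 211.3333 ⇒ m₂ = 211.3333/6 = 35.22222
Σ(xᵢ − x̄)³ = 1794.4444 ⇒ m₃ = 1794.4444/6 = 299.07407
m₂^(3/2) = 35.22222^(1.5) = 209.03795
g_1 = m₃ / m₂^(3/2) = 299.07407 / 209.03795 ≈ 1.4307

1.4307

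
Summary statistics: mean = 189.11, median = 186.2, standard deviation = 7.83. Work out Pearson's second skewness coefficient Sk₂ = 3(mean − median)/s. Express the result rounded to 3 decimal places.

1.115

Sk₂ = 3(189.11 − 186.2) / 7.83 = 3 × 2.9100 / 7.83
    = 8.7300 / 7.83 ≈ 1.115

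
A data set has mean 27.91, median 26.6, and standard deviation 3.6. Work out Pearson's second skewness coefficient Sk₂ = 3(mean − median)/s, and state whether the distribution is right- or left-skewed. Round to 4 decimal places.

Sk₂ = 3(27.91 − 26.6) / 3.6 = 3 × 1.3100 / 3.6
    = 3.9300 / 3.6 ≈ 1.0917
Sk₂ > 0 ⇒ mean > median ⇒ right-skewed (positive skew).

1.0917, right-skewed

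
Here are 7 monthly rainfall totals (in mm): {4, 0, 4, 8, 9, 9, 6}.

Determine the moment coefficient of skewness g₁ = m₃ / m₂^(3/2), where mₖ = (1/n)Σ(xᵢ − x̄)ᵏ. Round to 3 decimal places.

-0.569

x̄ = (4 + 0 + 4 + 8 + 9 + 9 + 6) / 7 = 5.7143
deviations (xᵢ − x̄): -1.7143, -5.7143, -1.7143, 2.2857, 3.2857, 3.2857, 0.2857
Σ(xᵢ − x̄)² = 65.4286 ⇒ m₂ = 65.4286/7 = 9.34694
Σ(xᵢ − x̄)³ = -113.7551 ⇒ m₃ = -113.7551/7 = -16.25073
m₂^(3/2) = 9.34694^(1.5) = 28.57618
g₁ = m₃ / m₂^(3/2) = -16.25073 / 28.57618 ≈ -0.569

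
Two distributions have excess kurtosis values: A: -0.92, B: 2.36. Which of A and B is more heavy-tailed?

B

Higher excess kurtosis ⇒ heavier tails relative to the normal distribution.
-0.92 vs 2.36: the larger is 2.36, so B has heavier tails. (B is leptokurtic — heavier-than-normal tails; the other is platykurtic.)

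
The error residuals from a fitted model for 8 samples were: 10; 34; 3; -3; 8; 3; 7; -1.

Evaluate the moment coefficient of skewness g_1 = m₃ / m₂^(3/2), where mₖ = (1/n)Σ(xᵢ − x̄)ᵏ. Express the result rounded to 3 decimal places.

1.623

x̄ = (10 + 34 + 3 - 3 + 8 + 3 + 7 - 1) / 8 = 7.6250
deviations (xᵢ − x̄): 2.3750, 26.3750, -4.6250, -10.6250, 0.3750, -4.6250, -0.6250, -8.6250
Σ(xᵢ − x̄)² = 931.8750 ⇒ m₂ = 931.8750/8 = 116.48438
Σ(xᵢ − x̄)³ = 16321.7813 ⇒ m₃ = 16321.7813/8 = 2040.22266
m₂^(3/2) = 116.48438^(1.5) = 1257.19172
g_1 = m₃ / m₂^(3/2) = 2040.22266 / 1257.19172 ≈ 1.623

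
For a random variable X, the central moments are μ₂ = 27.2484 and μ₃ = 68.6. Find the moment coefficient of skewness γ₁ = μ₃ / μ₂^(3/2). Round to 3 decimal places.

σ = √μ₂ = √27.2484 = 5.22000
σ³ = μ₂^(3/2) = 142.23665
γ₁ = μ₃/σ³ = 68.6 / 142.23665 ≈ 0.482

0.482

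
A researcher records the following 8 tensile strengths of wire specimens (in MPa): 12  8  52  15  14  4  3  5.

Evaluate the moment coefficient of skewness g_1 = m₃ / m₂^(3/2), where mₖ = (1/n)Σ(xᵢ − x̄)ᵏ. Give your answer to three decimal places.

x̄ = (12 + 8 + 52 + 15 + 14 + 4 + 3 + 5) / 8 = 14.1250
deviations (xᵢ − x̄): -2.1250, -6.1250, 37.8750, 0.8750, -0.1250, -10.1250, -11.1250, -9.1250
Σ(xᵢ − x̄)² = 1786.8750 ⇒ m₂ = 1786.8750/8 = 223.35938
Σ(xᵢ − x̄)³ = 50918.9063 ⇒ m₃ = 50918.9063/8 = 6364.86328
m₂^(3/2) = 223.35938^(1.5) = 3338.15331
g_1 = m₃ / m₂^(3/2) = 6364.86328 / 3338.15331 ≈ 1.907

1.907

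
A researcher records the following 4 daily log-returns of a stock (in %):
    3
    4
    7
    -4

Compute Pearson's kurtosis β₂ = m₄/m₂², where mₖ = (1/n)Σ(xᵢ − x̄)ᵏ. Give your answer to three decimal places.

2.083

x̄ = 2.5000
Σ(xᵢ − x̄)² = 65.0000 ⇒ m₂ = 16.25000
Σ(xᵢ − x̄)⁴ = 2200.2500 ⇒ m₄ = 550.06250
m₂² = 264.06250
β₂ = m₄/m₂² = 550.06250 / 264.06250 ≈ 2.083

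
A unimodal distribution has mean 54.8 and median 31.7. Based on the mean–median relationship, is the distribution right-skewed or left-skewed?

right-skewed

mean − median = 54.8 − 31.7 = 23.1
mean > median ⇒ the longer tail is on the right ⇒ right-skewed (positively skewed).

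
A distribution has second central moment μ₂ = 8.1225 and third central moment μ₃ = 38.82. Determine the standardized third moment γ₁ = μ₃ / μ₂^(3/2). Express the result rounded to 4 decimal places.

1.6770

σ = √μ₂ = √8.1225 = 2.85000
σ³ = μ₂^(3/2) = 23.14913
γ₁ = μ₃/σ³ = 38.82 / 23.14913 ≈ 1.6770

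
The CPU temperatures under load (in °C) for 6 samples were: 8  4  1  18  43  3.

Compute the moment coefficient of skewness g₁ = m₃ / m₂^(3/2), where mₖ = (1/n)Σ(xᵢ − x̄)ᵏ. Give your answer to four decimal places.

1.3012

x̄ = (8 + 4 + 1 + 18 + 43 + 3) / 6 = 12.8333
deviations (xᵢ − x̄): -4.8333, -8.8333, -11.8333, 5.1667, 30.1667, -9.8333
Σ(xᵢ − x̄)² = 1274.8333 ⇒ m₂ = 1274.8333/6 = 212.47222
Σ(xᵢ − x̄)³ = 24180.4444 ⇒ m₃ = 24180.4444/6 = 4030.07407
m₂^(3/2) = 212.47222^(1.5) = 3097.08582
g₁ = m₃ / m₂^(3/2) = 4030.07407 / 3097.08582 ≈ 1.3012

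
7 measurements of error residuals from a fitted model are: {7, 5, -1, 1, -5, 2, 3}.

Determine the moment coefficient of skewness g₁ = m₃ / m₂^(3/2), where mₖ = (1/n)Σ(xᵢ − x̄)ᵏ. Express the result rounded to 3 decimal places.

x̄ = (7 + 5 - 1 + 1 - 5 + 2 + 3) / 7 = 1.7143
deviations (xᵢ − x̄): 5.2857, 3.2857, -2.7143, -0.7143, -6.7143, 0.2857, 1.2857
Σ(xᵢ − x̄)² = 93.4286 ⇒ m₂ = 93.4286/7 = 13.34694
Σ(xᵢ − x̄)³ = -137.7551 ⇒ m₃ = -137.7551/7 = -19.67930
m₂^(3/2) = 13.34694^(1.5) = 48.76099
g₁ = m₃ / m₂^(3/2) = -19.67930 / 48.76099 ≈ -0.404

-0.404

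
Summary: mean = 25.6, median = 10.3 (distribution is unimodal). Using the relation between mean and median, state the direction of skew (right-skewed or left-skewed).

right-skewed

mean − median = 25.6 − 10.3 = 15.3
mean > median ⇒ the longer tail is on the right ⇒ right-skewed (positively skewed).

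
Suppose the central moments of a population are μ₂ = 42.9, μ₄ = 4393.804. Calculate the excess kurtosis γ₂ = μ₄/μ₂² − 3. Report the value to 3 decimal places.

μ₂² = 42.9² = 1840.41000
μ₄/μ₂² = 4393.804 / 1840.41000 = 2.38740
γ₂ = 2.38740 − 3 ≈ -0.613

-0.613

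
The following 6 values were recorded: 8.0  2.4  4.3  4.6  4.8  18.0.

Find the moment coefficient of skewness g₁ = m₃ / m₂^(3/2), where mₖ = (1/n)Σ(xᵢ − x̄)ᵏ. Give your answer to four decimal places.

1.4172

x̄ = (8.0 + 2.4 + 4.3 + 4.6 + 4.8 + 18.0) / 6 = 7.0167
deviations (xᵢ − x̄): 0.9833, -4.6167, -2.7167, -2.4167, -2.2167, 10.9833
Σ(xᵢ − x̄)² = 161.0483 ⇒ m₂ = 161.0483/6 = 26.84139
Σ(xᵢ − x̄)³ = 1182.4566 ⇒ m₃ = 1182.4566/6 = 197.07609
m₂^(3/2) = 26.84139^(1.5) = 139.06168
g₁ = m₃ / m₂^(3/2) = 197.07609 / 139.06168 ≈ 1.4172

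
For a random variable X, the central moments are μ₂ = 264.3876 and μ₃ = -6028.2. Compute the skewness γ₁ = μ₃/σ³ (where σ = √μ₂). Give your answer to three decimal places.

σ = √μ₂ = √264.3876 = 16.26000
σ³ = μ₂^(3/2) = 4298.94238
γ₁ = μ₃/σ³ = -6028.2 / 4298.94238 ≈ -1.402

-1.402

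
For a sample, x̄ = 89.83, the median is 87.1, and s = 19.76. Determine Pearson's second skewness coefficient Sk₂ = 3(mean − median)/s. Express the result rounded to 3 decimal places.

Sk₂ = 3(89.83 − 87.1) / 19.76 = 3 × 2.7300 / 19.76
    = 8.1900 / 19.76 ≈ 0.414

0.414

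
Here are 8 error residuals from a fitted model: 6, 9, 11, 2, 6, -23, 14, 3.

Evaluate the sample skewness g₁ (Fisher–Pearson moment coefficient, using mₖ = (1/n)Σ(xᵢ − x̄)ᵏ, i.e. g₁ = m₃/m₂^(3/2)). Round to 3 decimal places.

-1.723

x̄ = (6 + 9 + 11 + 2 + 6 - 23 + 14 + 3) / 8 = 3.5000
deviations (xᵢ − x̄): 2.5000, 5.5000, 7.5000, -1.5000, 2.5000, -26.5000, 10.5000, -0.5000
Σ(xᵢ − x̄)² = 914.0000 ⇒ m₂ = 914.0000/8 = 114.25000
Σ(xᵢ − x̄)³ = -16836.0000 ⇒ m₃ = -16836.0000/8 = -2104.50000
m₂^(3/2) = 114.25000^(1.5) = 1221.19302
g₁ = m₃ / m₂^(3/2) = -2104.50000 / 1221.19302 ≈ -1.723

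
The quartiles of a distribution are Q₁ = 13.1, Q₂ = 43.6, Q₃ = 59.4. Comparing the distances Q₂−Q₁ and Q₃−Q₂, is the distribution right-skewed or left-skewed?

Q₂ − Q₁ = 30.5;  Q₃ − Q₂ = 15.8
Q₂ − Q₁ > Q₃ − Q₂ ⇒ the lower half is more spread out ⇒ left-skewed.

left-skewed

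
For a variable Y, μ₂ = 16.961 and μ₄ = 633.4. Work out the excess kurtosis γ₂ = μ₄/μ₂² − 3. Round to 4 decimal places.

μ₂² = 16.961² = 287.67552
μ₄/μ₂² = 633.4 / 287.67552 = 2.20179
γ₂ = 2.20179 − 3 ≈ -0.7982

-0.7982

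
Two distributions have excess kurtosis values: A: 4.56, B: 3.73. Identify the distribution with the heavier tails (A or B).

A

Higher excess kurtosis ⇒ heavier tails relative to the normal distribution.
4.56 vs 3.73: the larger is 4.56, so A has heavier tails.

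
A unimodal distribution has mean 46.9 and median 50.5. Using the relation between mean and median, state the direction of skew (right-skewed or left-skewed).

left-skewed

mean − median = 46.9 − 50.5 = -3.6
mean < median ⇒ the longer tail is on the left ⇒ left-skewed (negatively skewed).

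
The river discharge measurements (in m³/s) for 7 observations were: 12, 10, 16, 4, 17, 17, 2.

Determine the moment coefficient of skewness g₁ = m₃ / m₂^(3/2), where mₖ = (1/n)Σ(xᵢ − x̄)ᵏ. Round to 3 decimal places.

x̄ = (12 + 10 + 16 + 4 + 17 + 17 + 2) / 7 = 11.1429
deviations (xᵢ − x̄): 0.8571, -1.1429, 4.8571, -7.1429, 5.8571, 5.8571, -9.1429
Σ(xᵢ − x̄)² = 228.8571 ⇒ m₂ = 228.8571/7 = 32.69388
Σ(xᵢ − x̄)³ = -613.1020 ⇒ m₃ = -613.1020/7 = -87.58601
m₂^(3/2) = 32.69388^(1.5) = 186.93888
g₁ = m₃ / m₂^(3/2) = -87.58601 / 186.93888 ≈ -0.469

-0.469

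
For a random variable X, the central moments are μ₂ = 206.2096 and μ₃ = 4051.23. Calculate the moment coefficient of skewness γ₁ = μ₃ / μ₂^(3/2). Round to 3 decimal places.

σ = √μ₂ = √206.2096 = 14.36000
σ³ = μ₂^(3/2) = 2961.16986
γ₁ = μ₃/σ³ = 4051.23 / 2961.16986 ≈ 1.368

1.368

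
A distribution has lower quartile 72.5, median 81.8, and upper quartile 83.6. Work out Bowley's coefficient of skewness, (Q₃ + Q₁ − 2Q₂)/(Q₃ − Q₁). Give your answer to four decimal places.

-0.6757

numerator: Q₃ + Q₁ − 2Q₂ = 83.6 + 72.5 − 2×81.8 = -7.5000
denominator: Q₃ − Q₁ = 83.6 − 72.5 = 11.1000
Bowley skewness = -7.5000 / 11.1000 ≈ -0.6757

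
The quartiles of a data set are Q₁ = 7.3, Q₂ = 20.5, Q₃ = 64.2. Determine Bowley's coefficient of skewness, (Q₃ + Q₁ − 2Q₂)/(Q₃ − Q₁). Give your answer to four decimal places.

0.5360

numerator: Q₃ + Q₁ − 2Q₂ = 64.2 + 7.3 − 2×20.5 = 30.5000
denominator: Q₃ − Q₁ = 64.2 − 7.3 = 56.9000
Bowley skewness = 30.5000 / 56.9000 ≈ 0.5360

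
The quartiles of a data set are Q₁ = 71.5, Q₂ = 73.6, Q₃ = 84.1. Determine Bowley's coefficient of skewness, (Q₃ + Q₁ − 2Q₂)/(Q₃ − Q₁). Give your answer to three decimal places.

0.667

numerator: Q₃ + Q₁ − 2Q₂ = 84.1 + 71.5 − 2×73.6 = 8.4000
denominator: Q₃ − Q₁ = 84.1 − 71.5 = 12.6000
Bowley skewness = 8.4000 / 12.6000 ≈ 0.667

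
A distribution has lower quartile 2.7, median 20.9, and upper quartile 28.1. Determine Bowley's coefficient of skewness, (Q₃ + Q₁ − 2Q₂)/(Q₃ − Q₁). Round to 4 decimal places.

-0.4331

numerator: Q₃ + Q₁ − 2Q₂ = 28.1 + 2.7 − 2×20.9 = -11.0000
denominator: Q₃ − Q₁ = 28.1 − 2.7 = 25.4000
Bowley skewness = -11.0000 / 25.4000 ≈ -0.4331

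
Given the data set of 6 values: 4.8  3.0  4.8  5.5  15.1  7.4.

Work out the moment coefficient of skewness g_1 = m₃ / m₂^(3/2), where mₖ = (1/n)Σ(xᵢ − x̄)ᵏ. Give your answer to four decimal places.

1.3799

x̄ = (4.8 + 3.0 + 4.8 + 5.5 + 15.1 + 7.4) / 6 = 6.7667
deviations (xᵢ − x̄): -1.9667, -3.7667, -1.9667, -1.2667, 8.3333, 0.6333
Σ(xᵢ − x̄)² = 93.3733 ⇒ m₂ = 93.3733/6 = 15.56222
Σ(xᵢ − x̄)³ = 508.2716 ⇒ m₃ = 508.2716/6 = 84.71193
m₂^(3/2) = 15.56222^(1.5) = 61.39138
g_1 = m₃ / m₂^(3/2) = 84.71193 / 61.39138 ≈ 1.3799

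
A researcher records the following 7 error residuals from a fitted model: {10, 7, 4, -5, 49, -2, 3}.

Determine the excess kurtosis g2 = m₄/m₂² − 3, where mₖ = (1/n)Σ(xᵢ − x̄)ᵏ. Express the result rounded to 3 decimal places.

1.483

x̄ = 9.4286
Σ(xᵢ − x̄)² = 1981.7143 ⇒ m₂ = 283.10204
Σ(xᵢ − x̄)⁴ = 2515047.6385 ⇒ m₄ = 359292.51978
m₂² = 80146.76551
g2 = m₄/m₂² − 3 = 4.48293 − 3 ≈ 1.483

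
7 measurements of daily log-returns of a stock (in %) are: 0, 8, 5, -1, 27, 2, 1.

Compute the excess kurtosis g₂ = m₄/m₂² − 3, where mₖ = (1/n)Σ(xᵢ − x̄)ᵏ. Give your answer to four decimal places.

x̄ = 6.0000
Σ(xᵢ − x̄)² = 572.0000 ⇒ m₂ = 81.71429
Σ(xᵢ − x̄)⁴ = 199076.0000 ⇒ m₄ = 28439.42857
m₂² = 6677.22449
g₂ = m₄/m₂² − 3 = 4.25917 − 3 ≈ 1.2592

1.2592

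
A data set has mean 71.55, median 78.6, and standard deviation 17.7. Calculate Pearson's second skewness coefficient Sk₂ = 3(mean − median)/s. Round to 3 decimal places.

Sk₂ = 3(71.55 − 78.6) / 17.7 = 3 × -7.0500 / 17.7
    = -21.1500 / 17.7 ≈ -1.195

-1.195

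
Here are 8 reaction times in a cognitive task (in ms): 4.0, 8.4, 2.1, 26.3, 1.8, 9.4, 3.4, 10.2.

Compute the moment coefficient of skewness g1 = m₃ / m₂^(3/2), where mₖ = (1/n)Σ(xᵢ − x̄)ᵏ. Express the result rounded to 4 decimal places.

1.5502

x̄ = (4.0 + 8.4 + 2.1 + 26.3 + 1.8 + 9.4 + 3.4 + 10.2) / 8 = 8.2000
deviations (xᵢ − x̄): -4.2000, 0.2000, -6.1000, 18.1000, -6.4000, 1.2000, -4.8000, 2.0000
Σ(xᵢ − x̄)² = 451.9400 ⇒ m₂ = 451.9400/8 = 56.49250
Σ(xᵢ − x̄)³ = 5265.6720 ⇒ m₃ = 5265.6720/8 = 658.20900
m₂^(3/2) = 56.49250^(1.5) = 424.60606
g1 = m₃ / m₂^(3/2) = 658.20900 / 424.60606 ≈ 1.5502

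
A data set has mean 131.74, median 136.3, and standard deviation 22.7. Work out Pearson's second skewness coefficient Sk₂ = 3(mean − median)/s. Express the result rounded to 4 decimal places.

-0.6026

Sk₂ = 3(131.74 − 136.3) / 22.7 = 3 × -4.5600 / 22.7
    = -13.6800 / 22.7 ≈ -0.6026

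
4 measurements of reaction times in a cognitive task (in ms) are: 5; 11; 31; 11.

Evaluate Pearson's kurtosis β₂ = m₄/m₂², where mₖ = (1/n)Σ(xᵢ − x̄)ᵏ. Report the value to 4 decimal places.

2.2051

x̄ = 14.5000
Σ(xᵢ − x̄)² = 387.0000 ⇒ m₂ = 96.75000
Σ(xᵢ − x̄)⁴ = 82565.2500 ⇒ m₄ = 20641.31250
m₂² = 9360.56250
β₂ = m₄/m₂² = 20641.31250 / 9360.56250 ≈ 2.2051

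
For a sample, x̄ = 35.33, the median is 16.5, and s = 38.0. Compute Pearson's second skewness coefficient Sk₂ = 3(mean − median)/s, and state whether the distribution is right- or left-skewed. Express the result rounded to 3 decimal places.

Sk₂ = 3(35.33 − 16.5) / 38.0 = 3 × 18.8300 / 38.0
    = 56.4900 / 38.0 ≈ 1.487
Sk₂ > 0 ⇒ mean > median ⇒ right-skewed (positive skew).

1.487, right-skewed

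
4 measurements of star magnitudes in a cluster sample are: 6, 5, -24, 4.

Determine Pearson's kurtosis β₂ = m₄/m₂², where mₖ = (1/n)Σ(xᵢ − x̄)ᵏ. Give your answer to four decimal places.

x̄ = -2.2500
Σ(xᵢ − x̄)² = 632.7500 ⇒ m₂ = 158.18750
Σ(xᵢ − x̄)⁴ = 232709.3281 ⇒ m₄ = 58177.33203
m₂² = 25023.28516
β₂ = m₄/m₂² = 58177.33203 / 25023.28516 ≈ 2.3249

2.3249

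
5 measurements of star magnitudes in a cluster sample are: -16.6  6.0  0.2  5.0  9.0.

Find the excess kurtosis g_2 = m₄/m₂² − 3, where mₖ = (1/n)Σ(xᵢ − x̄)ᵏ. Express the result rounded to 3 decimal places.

x̄ = 0.7200
Σ(xᵢ − x̄)² = 415.0080 ⇒ m₂ = 83.00160
Σ(xᵢ − x̄)⁴ = 95802.5366 ⇒ m₄ = 19160.50732
m₂² = 6889.26560
g_2 = m₄/m₂² − 3 = 2.78121 − 3 ≈ -0.219

-0.219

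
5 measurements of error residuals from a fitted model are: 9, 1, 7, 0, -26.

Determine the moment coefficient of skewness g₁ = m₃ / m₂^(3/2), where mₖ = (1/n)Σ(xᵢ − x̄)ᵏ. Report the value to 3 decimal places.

-1.227

x̄ = (9 + 1 + 7 + 0 - 26) / 5 = -1.8000
deviations (xᵢ − x̄): 10.8000, 2.8000, 8.8000, 1.8000, -24.2000
Σ(xᵢ − x̄)² = 790.8000 ⇒ m₂ = 790.8000/5 = 158.16000
Σ(xᵢ − x̄)³ = -12203.5200 ⇒ m₃ = -12203.5200/5 = -2440.70400
m₂^(3/2) = 158.16000^(1.5) = 1989.04672
g₁ = m₃ / m₂^(3/2) = -2440.70400 / 1989.04672 ≈ -1.227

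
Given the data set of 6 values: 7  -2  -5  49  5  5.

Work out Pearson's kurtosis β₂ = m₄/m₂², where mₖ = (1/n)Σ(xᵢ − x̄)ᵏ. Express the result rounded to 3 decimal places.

3.827

x̄ = 9.8333
Σ(xᵢ − x̄)² = 1948.8333 ⇒ m₂ = 324.80556
Σ(xᵢ − x̄)⁴ = 2422417.1528 ⇒ m₄ = 403736.19213
m₂² = 105498.64892
β₂ = m₄/m₂² = 403736.19213 / 105498.64892 ≈ 3.827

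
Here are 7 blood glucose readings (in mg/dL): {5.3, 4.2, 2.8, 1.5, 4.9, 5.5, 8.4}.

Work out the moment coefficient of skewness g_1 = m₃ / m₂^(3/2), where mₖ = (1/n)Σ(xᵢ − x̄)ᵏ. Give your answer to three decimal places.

x̄ = (5.3 + 4.2 + 2.8 + 1.5 + 4.9 + 5.5 + 8.4) / 7 = 4.6571
deviations (xᵢ − x̄): 0.6429, -0.4571, -1.8571, -3.1571, 0.2429, 0.8429, 3.7429
Σ(xᵢ − x̄)² = 28.8171 ⇒ m₂ = 28.8171/7 = 4.11673
Σ(xᵢ − x̄)³ = 15.3426 ⇒ m₃ = 15.3426/7 = 2.19180
m₂^(3/2) = 4.11673^(1.5) = 8.35275
g_1 = m₃ / m₂^(3/2) = 2.19180 / 8.35275 ≈ 0.262

0.262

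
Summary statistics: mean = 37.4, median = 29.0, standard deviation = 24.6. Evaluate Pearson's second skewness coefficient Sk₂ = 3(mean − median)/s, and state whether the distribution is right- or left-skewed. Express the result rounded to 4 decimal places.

1.0244, right-skewed

Sk₂ = 3(37.4 − 29.0) / 24.6 = 3 × 8.4000 / 24.6
    = 25.2000 / 24.6 ≈ 1.0244
Sk₂ > 0 ⇒ mean > median ⇒ right-skewed (positive skew).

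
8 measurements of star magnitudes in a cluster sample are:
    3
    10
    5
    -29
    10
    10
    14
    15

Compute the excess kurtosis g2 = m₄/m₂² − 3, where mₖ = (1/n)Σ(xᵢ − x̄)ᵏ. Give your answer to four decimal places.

x̄ = 4.7500
Σ(xᵢ − x̄)² = 1415.5000 ⇒ m₂ = 176.93750
Σ(xᵢ − x̄)⁴ = 1318110.9063 ⇒ m₄ = 164763.86328
m₂² = 31306.87891
g2 = m₄/m₂² − 3 = 5.26286 − 3 ≈ 2.2629

2.2629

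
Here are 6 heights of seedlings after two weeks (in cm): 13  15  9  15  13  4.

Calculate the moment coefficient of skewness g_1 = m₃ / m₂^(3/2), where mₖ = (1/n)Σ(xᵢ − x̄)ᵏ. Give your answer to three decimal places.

-0.966

x̄ = (13 + 15 + 9 + 15 + 13 + 4) / 6 = 11.5000
deviations (xᵢ − x̄): 1.5000, 3.5000, -2.5000, 3.5000, 1.5000, -7.5000
Σ(xᵢ − x̄)² = 91.5000 ⇒ m₂ = 91.5000/6 = 15.25000
Σ(xᵢ − x̄)³ = -345.0000 ⇒ m₃ = -345.0000/6 = -57.50000
m₂^(3/2) = 15.25000^(1.5) = 59.55315
g_1 = m₃ / m₂^(3/2) = -57.50000 / 59.55315 ≈ -0.966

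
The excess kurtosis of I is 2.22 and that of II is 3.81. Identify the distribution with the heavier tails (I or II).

Higher excess kurtosis ⇒ heavier tails relative to the normal distribution.
2.22 vs 3.81: the larger is 3.81, so II has heavier tails.

II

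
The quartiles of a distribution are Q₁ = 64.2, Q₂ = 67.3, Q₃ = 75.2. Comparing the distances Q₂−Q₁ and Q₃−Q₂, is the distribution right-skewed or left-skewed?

Q₂ − Q₁ = 3.1;  Q₃ − Q₂ = 7.9
Q₃ − Q₂ > Q₂ − Q₁ ⇒ the upper half is more spread out ⇒ right-skewed.

right-skewed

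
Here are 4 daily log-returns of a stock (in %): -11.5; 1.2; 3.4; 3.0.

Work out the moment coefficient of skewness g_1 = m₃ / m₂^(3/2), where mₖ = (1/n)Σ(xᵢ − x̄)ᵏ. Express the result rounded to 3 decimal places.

-1.094

x̄ = (-11.5 + 1.2 + 3.4 + 3.0) / 4 = -0.9750
deviations (xᵢ − x̄): -10.5250, 2.1750, 4.3750, 3.9750
Σ(xᵢ − x̄)² = 150.4475 ⇒ m₂ = 150.4475/4 = 37.61188
Σ(xᵢ − x̄)³ = -1009.0766 ⇒ m₃ = -1009.0766/4 = -252.26916
m₂^(3/2) = 37.61188^(1.5) = 230.66807
g_1 = m₃ / m₂^(3/2) = -252.26916 / 230.66807 ≈ -1.094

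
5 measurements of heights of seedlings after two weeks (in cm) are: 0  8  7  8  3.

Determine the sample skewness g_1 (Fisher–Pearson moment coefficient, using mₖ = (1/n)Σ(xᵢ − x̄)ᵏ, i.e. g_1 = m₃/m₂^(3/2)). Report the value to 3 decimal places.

-0.627

x̄ = (0 + 8 + 7 + 8 + 3) / 5 = 5.2000
deviations (xᵢ − x̄): -5.2000, 2.8000, 1.8000, 2.8000, -2.2000
Σ(xᵢ − x̄)² = 50.8000 ⇒ m₂ = 50.8000/5 = 10.16000
Σ(xᵢ − x̄)³ = -101.5200 ⇒ m₃ = -101.5200/5 = -20.30400
m₂^(3/2) = 10.16000^(1.5) = 32.38475
g_1 = m₃ / m₂^(3/2) = -20.30400 / 32.38475 ≈ -0.627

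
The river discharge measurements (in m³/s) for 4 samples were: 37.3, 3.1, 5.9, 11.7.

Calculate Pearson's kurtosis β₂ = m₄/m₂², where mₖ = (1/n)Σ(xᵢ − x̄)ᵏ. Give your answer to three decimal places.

2.187

x̄ = 14.5000
Σ(xᵢ − x̄)² = 731.6000 ⇒ m₂ = 182.90000
Σ(xᵢ − x̄)⁴ = 292654.7744 ⇒ m₄ = 73163.69360
m₂² = 33452.41000
β₂ = m₄/m₂² = 73163.69360 / 33452.41000 ≈ 2.187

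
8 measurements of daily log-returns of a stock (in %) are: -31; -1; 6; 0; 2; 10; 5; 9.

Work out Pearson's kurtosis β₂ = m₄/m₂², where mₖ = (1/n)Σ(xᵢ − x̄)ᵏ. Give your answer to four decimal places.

x̄ = 0.0000
Σ(xᵢ − x̄)² = 1208.0000 ⇒ m₂ = 151.00000
Σ(xᵢ − x̄)⁴ = 942020.0000 ⇒ m₄ = 117752.50000
m₂² = 22801.00000
β₂ = m₄/m₂² = 117752.50000 / 22801.00000 ≈ 5.1644

5.1644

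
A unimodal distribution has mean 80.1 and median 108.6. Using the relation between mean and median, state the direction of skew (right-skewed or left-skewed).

left-skewed

mean − median = 80.1 − 108.6 = -28.5
mean < median ⇒ the longer tail is on the left ⇒ left-skewed (negatively skewed).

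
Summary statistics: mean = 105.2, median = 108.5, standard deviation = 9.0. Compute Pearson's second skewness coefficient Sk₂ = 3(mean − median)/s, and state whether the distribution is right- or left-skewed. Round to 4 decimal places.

Sk₂ = 3(105.2 − 108.5) / 9.0 = 3 × -3.3000 / 9.0
    = -9.9000 / 9.0 ≈ -1.1000
Sk₂ < 0 ⇒ mean < median ⇒ left-skewed (negative skew).

-1.1000, left-skewed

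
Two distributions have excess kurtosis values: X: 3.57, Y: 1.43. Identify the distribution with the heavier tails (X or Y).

X

Higher excess kurtosis ⇒ heavier tails relative to the normal distribution.
3.57 vs 1.43: the larger is 3.57, so X has heavier tails.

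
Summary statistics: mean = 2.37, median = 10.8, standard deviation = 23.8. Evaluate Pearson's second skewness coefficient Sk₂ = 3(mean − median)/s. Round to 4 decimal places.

Sk₂ = 3(2.37 − 10.8) / 23.8 = 3 × -8.4300 / 23.8
    = -25.2900 / 23.8 ≈ -1.0626

-1.0626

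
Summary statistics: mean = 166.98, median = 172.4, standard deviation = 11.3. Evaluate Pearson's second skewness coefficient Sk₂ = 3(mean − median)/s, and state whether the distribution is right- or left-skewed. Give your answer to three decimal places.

Sk₂ = 3(166.98 − 172.4) / 11.3 = 3 × -5.4200 / 11.3
    = -16.2600 / 11.3 ≈ -1.439
Sk₂ < 0 ⇒ mean < median ⇒ left-skewed (negative skew).

-1.439, left-skewed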